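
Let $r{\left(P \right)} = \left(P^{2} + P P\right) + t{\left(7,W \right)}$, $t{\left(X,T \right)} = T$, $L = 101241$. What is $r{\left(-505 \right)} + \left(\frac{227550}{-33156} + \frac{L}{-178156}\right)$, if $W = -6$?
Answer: $\frac{251062965049199}{492245028} \approx 5.1004 \cdot 10^{5}$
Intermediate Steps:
$r{\left(P \right)} = -6 + 2 P^{2}$ ($r{\left(P \right)} = \left(P^{2} + P P\right) - 6 = \left(P^{2} + P^{2}\right) - 6 = 2 P^{2} - 6 = -6 + 2 P^{2}$)
$r{\left(-505 \right)} + \left(\frac{227550}{-33156} + \frac{L}{-178156}\right) = \left(-6 + 2 \left(-505\right)^{2}\right) + \left(\frac{227550}{-33156} + \frac{101241}{-178156}\right) = \left(-6 + 2 \cdot 255025\right) + \left(227550 \left(- \frac{1}{33156}\right) + 101241 \left(- \frac{1}{178156}\right)\right) = \left(-6 + 510050\right) - \frac{3658012033}{492245028} = 510044 - \frac{3658012033}{492245028} = \frac{251062965049199}{492245028}$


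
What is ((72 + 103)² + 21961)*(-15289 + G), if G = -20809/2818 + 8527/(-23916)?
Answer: -13553098309116533/16848822 ≈ -8.0439e+8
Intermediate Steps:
G = -260848565/33697644 (G = -20809*1/2818 + 8527*(-1/23916) = -20809/2818 - 8527/23916 = -260848565/33697644 ≈ -7.7409)
((72 + 103)² + 21961)*(-15289 + G) = ((72 + 103)² + 21961)*(-15289 - 260848565/33697644) = (175² + 21961)*(-515464127681/33697644) = (30625 + 21961)*(-515464127681/33697644) = 52586*(-515464127681/33697644) = -13553098309116533/16848822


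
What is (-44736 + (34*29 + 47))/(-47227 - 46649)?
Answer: 43703/93876 ≈ 0.46554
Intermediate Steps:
(-44736 + (34*29 + 47))/(-47227 - 46649) = (-44736 + (986 + 47))/(-93876) = (-44736 + 1033)*(-1/93876) = -43703*(-1/93876) = 43703/93876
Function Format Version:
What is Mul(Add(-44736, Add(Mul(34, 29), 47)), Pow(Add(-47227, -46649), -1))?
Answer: Rational(43703, 93876) ≈ 0.46554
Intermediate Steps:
Mul(Add(-44736, Add(Mul(34, 29), 47)), Pow(Add(-47227, -46649), -1)) = Mul(Add(-44736, Add(986, 47)), Pow(-93876, -1)) = Mul(Add(-44736, 1033), Rational(-1, 93876)) = Mul(-43703, Rational(-1, 93876)) = Rational(43703, 93876)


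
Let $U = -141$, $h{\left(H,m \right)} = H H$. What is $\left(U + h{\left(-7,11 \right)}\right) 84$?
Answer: $-7728$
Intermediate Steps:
$h{\left(H,m \right)} = H^{2}$
$\left(U + h{\left(-7,11 \right)}\right) 84 = \left(-141 + \left(-7\right)^{2}\right) 84 = \left(-141 + 49\right) 84 = \left(-92\right) 84 = -7728$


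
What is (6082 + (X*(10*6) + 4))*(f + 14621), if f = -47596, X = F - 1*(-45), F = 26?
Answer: -341159350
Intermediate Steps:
X = 71 (X = 26 - 1*(-45) = 26 + 45 = 71)
(6082 + (X*(10*6) + 4))*(f + 14621) = (6082 + (71*(10*6) + 4))*(-47596 + 14621) = (6082 + (71*60 + 4))*(-32975) = (6082 + (4260 + 4))*(-32975) = (6082 + 4264)*(-32975) = 10346*(-32975) = -341159350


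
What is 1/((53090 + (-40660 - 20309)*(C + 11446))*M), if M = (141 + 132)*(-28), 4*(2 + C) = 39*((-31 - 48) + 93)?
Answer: 1/5396651880438 ≈ 1.8530e-13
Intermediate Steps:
C = 269/2 (C = -2 + (39*((-31 - 48) + 93))/4 = -2 + (39*(-79 + 93))/4 = -2 + (39*14)/4 = -2 + (¼)*546 = -2 + 273/2 = 269/2 ≈ 134.50)
M = -7644 (M = 273*(-28) = -7644)
1/((53090 + (-40660 - 20309)*(C + 11446))*M) = 1/((53090 + (-40660 - 20309)*(269/2 + 11446))*(-7644)) = -1/7644/(53090 - 60969*23161/2) = -1/7644/(53090 - 1412103009/2) = -1/7644/(-1411996829/2) = -2/1411996829*(-1/7644) = 1/5396651880438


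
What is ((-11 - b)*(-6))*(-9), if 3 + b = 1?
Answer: -486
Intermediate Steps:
b = -2 (b = -3 + 1 = -2)
((-11 - b)*(-6))*(-9) = ((-11 - 1*(-2))*(-6))*(-9) = ((-11 + 2)*(-6))*(-9) = -9*(-6)*(-9) = 54*(-9) = -486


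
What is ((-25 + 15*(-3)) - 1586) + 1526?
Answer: -130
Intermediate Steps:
((-25 + 15*(-3)) - 1586) + 1526 = ((-25 - 45) - 1586) + 1526 = (-70 - 1586) + 1526 = -1656 + 1526 = -130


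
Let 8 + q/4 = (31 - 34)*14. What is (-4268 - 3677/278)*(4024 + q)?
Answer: -2275626072/139 ≈ -1.6371e+7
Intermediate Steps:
q = -200 (q = -32 + 4*((31 - 34)*14) = -32 + 4*(-3*14) = -32 + 4*(-42) = -32 - 168 = -200)
(-4268 - 3677/278)*(4024 + q) = (-4268 - 3677/278)*(4024 - 200) = (-4268 - 3677*1/278)*3824 = (-4268 - 3677/278)*3824 = -1190181/278*3824 = -2275626072/139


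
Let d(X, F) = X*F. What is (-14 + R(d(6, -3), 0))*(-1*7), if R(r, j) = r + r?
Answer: 350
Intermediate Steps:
d(X, F) = F*X
R(r, j) = 2*r
(-14 + R(d(6, -3), 0))*(-1*7) = (-14 + 2*(-3*6))*(-1*7) = (-14 + 2*(-18))*(-7) = (-14 - 36)*(-7) = -50*(-7) = 350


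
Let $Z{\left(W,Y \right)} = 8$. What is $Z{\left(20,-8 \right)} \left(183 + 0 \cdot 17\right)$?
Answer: $1464$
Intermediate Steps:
$Z{\left(20,-8 \right)} \left(183 + 0 \cdot 17\right) = 8 \left(183 + 0 \cdot 17\right) = 8 \left(183 + 0\right) = 8 \cdot 183 = 1464$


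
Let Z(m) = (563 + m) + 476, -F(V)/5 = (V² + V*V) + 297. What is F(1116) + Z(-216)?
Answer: -12455222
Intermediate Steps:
F(V) = -1485 - 10*V² (F(V) = -5*((V² + V*V) + 297) = -5*((V² + V²) + 297) = -5*(2*V² + 297) = -5*(297 + 2*V²) = -1485 - 10*V²)
Z(m) = 1039 + m
F(1116) + Z(-216) = (-1485 - 10*1116²) + (1039 - 216) = (-1485 - 10*1245456) + 823 = (-1485 - 12454560) + 823 = -12456045 + 823 = -12455222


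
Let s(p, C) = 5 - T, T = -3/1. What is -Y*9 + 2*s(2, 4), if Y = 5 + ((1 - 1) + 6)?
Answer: -83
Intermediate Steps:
T = -3 (T = -3*1 = -3)
s(p, C) = 8 (s(p, C) = 5 - 1*(-3) = 5 + 3 = 8)
Y = 11 (Y = 5 + (0 + 6) = 5 + 6 = 11)
-Y*9 + 2*s(2, 4) = -11*9 + 2*8 = -1*99 + 16 = -99 + 16 = -83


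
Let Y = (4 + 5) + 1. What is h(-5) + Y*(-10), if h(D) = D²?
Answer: -75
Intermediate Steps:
Y = 10 (Y = 9 + 1 = 10)
h(-5) + Y*(-10) = (-5)² + 10*(-10) = 25 - 100 = -75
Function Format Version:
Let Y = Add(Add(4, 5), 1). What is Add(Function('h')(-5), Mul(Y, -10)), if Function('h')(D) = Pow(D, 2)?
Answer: -75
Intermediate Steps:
Y = 10 (Y = Add(9, 1) = 10)
Add(Function('h')(-5), Mul(Y, -10)) = Add(Pow(-5, 2), Mul(10, -10)) = Add(25, -100) = -75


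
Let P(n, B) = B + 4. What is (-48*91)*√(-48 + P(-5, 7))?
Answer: -4368*I*√37 ≈ -26570.0*I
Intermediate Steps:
P(n, B) = 4 + B
(-48*91)*√(-48 + P(-5, 7)) = (-48*91)*√(-48 + (4 + 7)) = -4368*√(-48 + 11) = -4368*I*√37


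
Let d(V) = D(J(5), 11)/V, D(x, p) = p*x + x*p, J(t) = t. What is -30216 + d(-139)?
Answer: -4200134/139 ≈ -30217.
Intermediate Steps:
D(x, p) = 2*p*x (D(x, p) = p*x + p*x = 2*p*x)
d(V) = 110/V (d(V) = (2*11*5)/V = 110/V)
-30216 + d(-139) = -30216 + 110/(-139) = -30216 + 110*(-1/139) = -30216 - 110/139 = -4200134/139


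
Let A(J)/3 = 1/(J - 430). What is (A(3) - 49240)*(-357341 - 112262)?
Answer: 9873629893249/427 ≈ 2.3123e+10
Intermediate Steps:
A(J) = 3/(-430 + J) (A(J) = 3/(J - 430) = 3/(-430 + J))
(A(3) - 49240)*(-357341 - 112262) = (3/(-430 + 3) - 49240)*(-357341 - 112262) = (3/(-427) - 49240)*(-469603) = (3*(-1/427) - 49240)*(-469603) = (-3/427 - 49240)*(-469603) = -21025483/427*(-469603) = 9873629893249/427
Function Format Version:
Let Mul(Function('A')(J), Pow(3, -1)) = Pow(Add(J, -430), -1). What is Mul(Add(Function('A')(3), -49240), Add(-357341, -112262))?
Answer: Rational(9873629893249, 427) ≈ 2.3123e+10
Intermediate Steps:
Function('A')(J) = Mul(3, Pow(Add(-430, J), -1)) (Function('A')(J) = Mul(3, Pow(Add(J, -430), -1)) = Mul(3, Pow(Add(-430, J), -1)))
Mul(Add(Function('A')(3), -49240), Add(-357341, -112262)) = Mul(Add(Mul(3, Pow(Add(-430, 3), -1)), -49240), Add(-357341, -112262)) = Mul(Add(Mul(3, Pow(-427, -1)), -49240), -469603) = Mul(Add(Mul(3, Rational(-1, 427)), -49240), -469603) = Mul(Add(Rational(-3, 427), -49240), -469603) = Mul(Rational(-21025483, 427), -469603) = Rational(9873629893249, 427)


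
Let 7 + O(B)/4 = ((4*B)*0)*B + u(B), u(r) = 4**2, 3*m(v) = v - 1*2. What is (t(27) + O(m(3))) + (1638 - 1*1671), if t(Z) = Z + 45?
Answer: 75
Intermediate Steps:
t(Z) = 45 + Z
m(v) = -2/3 + v/3 (m(v) = (v - 1*2)/3 = (v - 2)/3 = (-2 + v)/3 = -2/3 + v/3)
u(r) = 16
O(B) = 36 (O(B) = -28 + 4*(((4*B)*0)*B + 16) = -28 + 4*(0*B + 16) = -28 + 4*(0 + 16) = -28 + 4*16 = -28 + 64 = 36)
(t(27) + O(m(3))) + (1638 - 1*1671) = ((45 + 27) + 36) + (1638 - 1*1671) = (72 + 36) + (1638 - 1671) = 108 - 33 = 75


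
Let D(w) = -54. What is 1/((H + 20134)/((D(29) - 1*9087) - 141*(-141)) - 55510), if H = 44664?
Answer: -30/1665119 ≈ -1.8017e-5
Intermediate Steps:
1/((H + 20134)/((D(29) - 1*9087) - 141*(-141)) - 55510) = 1/((44664 + 20134)/((-54 - 1*9087) - 141*(-141)) - 55510) = 1/(64798/((-54 - 9087) + 19881) - 55510) = 1/(64798/(-9141 + 19881) - 55510) = 1/(64798/10740 - 55510) = 1/(64798*(1/10740) - 55510) = 1/(181/30 - 55510) = 1/(-1665119/30) = -30/1665119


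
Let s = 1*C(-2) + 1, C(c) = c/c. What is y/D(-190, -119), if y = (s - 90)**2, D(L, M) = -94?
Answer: -3872/47 ≈ -82.383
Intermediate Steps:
C(c) = 1
s = 2 (s = 1*1 + 1 = 1 + 1 = 2)
y = 7744 (y = (2 - 90)**2 = (-88)**2 = 7744)
y/D(-190, -119) = 7744/(-94) = 7744*(-1/94) = -3872/47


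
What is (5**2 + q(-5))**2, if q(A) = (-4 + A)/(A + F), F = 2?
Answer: 784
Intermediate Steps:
q(A) = (-4 + A)/(2 + A) (q(A) = (-4 + A)/(A + 2) = (-4 + A)/(2 + A))
(5**2 + q(-5))**2 = (5**2 + (-4 - 5)/(2 - 5))**2 = (25 - 9/(-3))**2 = (25 - 1/3*(-9))**2 = (25 + 3)**2 = 28**2 = 784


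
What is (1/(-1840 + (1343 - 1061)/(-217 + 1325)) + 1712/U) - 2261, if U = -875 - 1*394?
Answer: -2926097933725/1293388911 ≈ -2262.4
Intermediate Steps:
U = -1269 (U = -875 - 394 = -1269)
(1/(-1840 + (1343 - 1061)/(-217 + 1325)) + 1712/U) - 2261 = (1/(-1840 + (1343 - 1061)/(-217 + 1325)) + 1712/(-1269)) - 2261 = (1/(-1840 + 282/1108) + 1712*(-1/1269)) - 2261 = (1/(-1840 + 282*(1/1108)) - 1712/1269) - 2261 = (1/(-1840 + 141/554) - 1712/1269) - 2261 = (1/(-1019219/554) - 1712/1269) - 2261 = (-554/1019219 - 1712/1269) - 2261 = -1745605954/1293388911 - 2261 = -2926097933725/1293388911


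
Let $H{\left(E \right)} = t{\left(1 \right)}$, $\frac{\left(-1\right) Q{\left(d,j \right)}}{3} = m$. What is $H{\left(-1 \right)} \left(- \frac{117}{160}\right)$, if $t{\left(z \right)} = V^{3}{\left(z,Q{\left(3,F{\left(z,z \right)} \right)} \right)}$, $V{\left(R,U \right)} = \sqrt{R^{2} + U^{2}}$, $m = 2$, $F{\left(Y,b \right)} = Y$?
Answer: $- \frac{4329 \sqrt{37}}{160} \approx -164.58$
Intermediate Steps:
$Q{\left(d,j \right)} = -6$ ($Q{\left(d,j \right)} = \left(-3\right) 2 = -6$)
$t{\left(z \right)} = \left(36 + z^{2}\right)^{\frac{3}{2}}$ ($t{\left(z \right)} = \left(\sqrt{z^{2} + \left(-6\right)^{2}}\right)^{3} = \left(\sqrt{z^{2} + 36}\right)^{3} = \left(\sqrt{36 + z^{2}}\right)^{3} = \left(36 + z^{2}\right)^{\frac{3}{2}}$)
$H{\left(E \right)} = 37 \sqrt{37}$ ($H{\left(E \right)} = \left(36 + 1^{2}\right)^{\frac{3}{2}} = \left(36 + 1\right)^{\frac{3}{2}} = 37^{\frac{3}{2}} = 37 \sqrt{37}$)
$H{\left(-1 \right)} \left(- \frac{117}{160}\right) = 37 \sqrt{37} \left(- \frac{117}{160}\right) = - \frac{4329 \sqrt{37}}{160}$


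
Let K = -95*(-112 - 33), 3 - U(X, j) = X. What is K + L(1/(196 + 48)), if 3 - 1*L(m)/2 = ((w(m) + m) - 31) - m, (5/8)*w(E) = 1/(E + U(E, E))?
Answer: 207629/15 ≈ 13842.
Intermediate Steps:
U(X, j) = 3 - X
w(E) = 8/15 (w(E) = 8/(5*(E + (3 - E))) = (8/5)/3 = (8/5)*(⅓) = 8/15)
K = 13775 (K = -95*(-145) = 13775)
L(m) = 1004/15 (L(m) = 6 - 2*(((8/15 + m) - 31) - m) = 6 - 2*((-457/15 + m) - m) = 6 - 2*(-457/15) = 6 + 914/15 = 1004/15)
K + L(1/(196 + 48)) = 13775 + 1004/15 = 207629/15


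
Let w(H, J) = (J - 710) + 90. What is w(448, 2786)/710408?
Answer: 1083/355204 ≈ 0.0030490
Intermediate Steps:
w(H, J) = -620 + J (w(H, J) = (-710 + J) + 90 = -620 + J)
w(448, 2786)/710408 = (-620 + 2786)/710408 = 2166*(1/710408) = 1083/355204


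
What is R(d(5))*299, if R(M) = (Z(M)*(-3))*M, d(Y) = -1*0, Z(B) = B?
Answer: 0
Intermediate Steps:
d(Y) = 0
R(M) = -3*M² (R(M) = (M*(-3))*M = (-3*M)*M = -3*M²)
R(d(5))*299 = -3*0²*299 = -3*0*299 = 0*299 = 0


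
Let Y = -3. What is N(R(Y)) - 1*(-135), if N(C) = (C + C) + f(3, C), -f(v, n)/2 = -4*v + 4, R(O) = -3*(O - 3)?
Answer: 187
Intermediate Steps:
R(O) = 9 - 3*O (R(O) = -3*(-3 + O) = 9 - 3*O)
f(v, n) = -8 + 8*v (f(v, n) = -2*(-4*v + 4) = -2*(4 - 4*v) = -8 + 8*v)
N(C) = 16 + 2*C (N(C) = (C + C) + (-8 + 8*3) = 2*C + (-8 + 24) = 2*C + 16 = 16 + 2*C)
N(R(Y)) - 1*(-135) = (16 + 2*(9 - 3*(-3))) - 1*(-135) = (16 + 2*(9 + 9)) + 135 = (16 + 2*18) + 135 = (16 + 36) + 135 = 52 + 135 = 187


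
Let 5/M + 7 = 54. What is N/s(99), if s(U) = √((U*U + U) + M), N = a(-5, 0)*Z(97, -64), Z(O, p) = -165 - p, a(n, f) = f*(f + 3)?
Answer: 0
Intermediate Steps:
a(n, f) = f*(3 + f)
M = 5/47 (M = 5/(-7 + 54) = 5/47 ≈ 0.10638)
N = 0 (N = (0*(3 + 0))*(-165 - 1*(-64)) = (0*3)*(-165 + 64) = 0*(-101) = 0)
s(U) = √(5/47 + U + U²) (s(U) = √((U*U + U) + 5/47) = √((U² + U) + 5/47) = √((U + U²) + 5/47) = √(5/47 + U + U²))
N/s(99) = 0/((√(235 + 2209*99 + 2209*99²)/47)) = 0/((√(235 + 218691 + 2209*9801)/47)) = 0/((√(235 + 218691 + 21650409)/47)) = 0/((√21869335/47)) = 0*(√21869335/465305) = 0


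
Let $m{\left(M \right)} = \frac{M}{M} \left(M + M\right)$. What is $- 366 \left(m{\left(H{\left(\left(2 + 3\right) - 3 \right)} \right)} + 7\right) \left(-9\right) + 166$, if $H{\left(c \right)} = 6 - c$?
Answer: $49576$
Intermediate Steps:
$m{\left(M \right)} = 2 M$ ($m{\left(M \right)} = 1 \cdot 2 M = 2 M$)
$- 366 \left(m{\left(H{\left(\left(2 + 3\right) - 3 \right)} \right)} + 7\right) \left(-9\right) + 166 = - 366 \left(2 \left(6 - \left(\left(2 + 3\right) - 3\right)\right) + 7\right) \left(-9\right) + 166 = - 366 \left(2 \left(6 - \left(5 - 3\right)\right) + 7\right) \left(-9\right) + 166 = - 366 \left(2 \left(6 - 2\right) + 7\right) \left(-9\right) + 166 = - 366 \left(2 \cdot 4 + 7\right) \left(-9\right) + 166 = - 366 \left(8 + 7\right) \left(-9\right) + 166 = - 366 \cdot 15 \left(-9\right) + 166 = \left(-366\right) \left(-135\right) + 166 = 49410 + 166 = 49576$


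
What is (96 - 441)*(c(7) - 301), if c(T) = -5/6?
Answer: 208265/2 ≈ 1.0413e+5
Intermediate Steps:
c(T) = -⅚ (c(T) = -5*⅙ = -⅚)
(96 - 441)*(c(7) - 301) = (96 - 441)*(-⅚ - 301) = -345*(-1811/6) = 208265/2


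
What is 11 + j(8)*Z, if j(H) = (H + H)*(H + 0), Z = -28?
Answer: -3573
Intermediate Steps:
j(H) = 2*H**2 (j(H) = (2*H)*H = 2*H**2)
11 + j(8)*Z = 11 + (2*8**2)*(-28) = 11 + (2*64)*(-28) = 11 + 128*(-28) = 11 - 3584 = -3573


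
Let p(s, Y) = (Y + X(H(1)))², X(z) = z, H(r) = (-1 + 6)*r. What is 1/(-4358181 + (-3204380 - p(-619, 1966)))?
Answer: -1/11447402 ≈ -8.7356e-8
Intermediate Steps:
H(r) = 5*r
p(s, Y) = (5 + Y)² (p(s, Y) = (Y + 5*1)² = (Y + 5)² = (5 + Y)²)
1/(-4358181 + (-3204380 - p(-619, 1966))) = 1/(-4358181 + (-3204380 - (5 + 1966)²)) = 1/(-4358181 + (-3204380 - 1*1971²)) = 1/(-4358181 + (-3204380 - 1*3884841)) = 1/(-4358181 + (-3204380 - 3884841)) = 1/(-4358181 - 7089221) = 1/(-11447402) = -1/11447402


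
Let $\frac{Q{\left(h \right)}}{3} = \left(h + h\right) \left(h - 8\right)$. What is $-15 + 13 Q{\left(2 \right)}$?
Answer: $-951$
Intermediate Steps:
$Q{\left(h \right)} = 6 h \left(-8 + h\right)$ ($Q{\left(h \right)} = 3 \left(h + h\right) \left(h - 8\right) = 3 \cdot 2 h \left(h - 8\right) = 3 \cdot 2 h \left(-8 + h\right) = 6 h \left(-8 + h\right)$)
$-15 + 13 Q{\left(2 \right)} = -15 + 13 \cdot 6 \cdot 2 \left(-8 + 2\right) = -15 + 13 \cdot 6 \cdot 2 \left(-6\right) = -15 + 13 \left(-72\right) = -15 - 936 = -951$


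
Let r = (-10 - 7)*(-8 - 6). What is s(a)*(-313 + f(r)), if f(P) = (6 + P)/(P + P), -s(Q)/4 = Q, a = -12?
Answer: -1784928/119 ≈ -14999.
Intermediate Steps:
s(Q) = -4*Q
r = 238 (r = -17*(-14) = 238)
f(P) = (6 + P)/(2*P) (f(P) = (6 + P)/((2*P)) = (6 + P)*(1/(2*P)) = (6 + P)/(2*P))
s(a)*(-313 + f(r)) = (-4*(-12))*(-313 + (½)*(6 + 238)/238) = 48*(-313 + (½)*(1/238)*244) = 48*(-313 + 61/119) = 48*(-37186/119) = -1784928/119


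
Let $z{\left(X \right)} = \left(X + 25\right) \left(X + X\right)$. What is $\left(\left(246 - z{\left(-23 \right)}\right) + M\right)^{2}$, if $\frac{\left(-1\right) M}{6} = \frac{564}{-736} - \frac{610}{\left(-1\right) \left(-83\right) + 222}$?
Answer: $\frac{1064260129}{8464} \approx 1.2574 \cdot 10^{5}$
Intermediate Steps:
$M = \frac{1527}{92}$ ($M = - 6 \left(\frac{564}{-736} - \frac{610}{\left(-1\right) \left(-83\right) + 222}\right) = - 6 \left(564 \left(- \frac{1}{736}\right) - \frac{610}{83 + 222}\right) = - 6 \left(- \frac{141}{184} - \frac{610}{305}\right) = - 6 \left(- \frac{141}{184} - 2\right) = \left(-6\right) \left(- \frac{509}{184}\right) = \frac{1527}{92} \approx 16.598$)
$z{\left(X \right)} = 2 X \left(25 + X\right)$ ($z{\left(X \right)} = \left(25 + X\right) 2 X = 2 X \left(25 + X\right)$)
$\left(\left(246 - z{\left(-23 \right)}\right) + M\right)^{2} = \left(\left(246 - 2 \left(-23\right) \left(25 - 23\right)\right) + \frac{1527}{92}\right)^{2} = \left(\left(246 - 2 \left(-23\right) 2\right) + \frac{1527}{92}\right)^{2} = \left(\left(246 - -92\right) + \frac{1527}{92}\right)^{2} = \left(\left(246 + 92\right) + \frac{1527}{92}\right)^{2} = \left(338 + \frac{1527}{92}\right)^{2} = \left(\frac{32623}{92}\right)^{2} = \frac{1064260129}{8464}$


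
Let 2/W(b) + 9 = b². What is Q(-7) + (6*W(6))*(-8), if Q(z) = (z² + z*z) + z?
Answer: 787/9 ≈ 87.444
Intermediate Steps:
W(b) = 2/(-9 + b²)
Q(z) = z + 2*z² (Q(z) = (z² + z²) + z = 2*z² + z = z + 2*z²)
Q(-7) + (6*W(6))*(-8) = -7*(1 + 2*(-7)) + (6*(2/(-9 + 6²)))*(-8) = -7*(1 - 14) + (6*(2/(-9 + 36)))*(-8) = -7*(-13) + (6*(2/27))*(-8) = 91 + (6*(2*(1/27)))*(-8) = 91 + (6*(2/27))*(-8) = 91 + (4/9)*(-8) = 91 - 32/9 = 787/9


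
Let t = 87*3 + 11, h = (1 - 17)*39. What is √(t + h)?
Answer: 4*I*√22 ≈ 18.762*I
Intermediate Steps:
h = -624 (h = -16*39 = -624)
t = 272 (t = 261 + 11 = 272)
√(t + h) = √(272 - 624) = √(-352) = 4*I*√22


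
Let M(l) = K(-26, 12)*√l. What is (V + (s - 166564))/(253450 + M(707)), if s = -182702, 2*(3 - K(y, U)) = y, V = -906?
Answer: -22187773350/16059180377 + 1400688*√707/16059180377 ≈ -1.3793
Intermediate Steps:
K(y, U) = 3 - y/2
M(l) = 16*√l (M(l) = (3 - ½*(-26))*√l = (3 + 13)*√l = 16*√l)
(V + (s - 166564))/(253450 + M(707)) = (-906 + (-182702 - 166564))/(253450 + 16*√707) = (-906 - 349266)/(253450 + 16*√707) = -350172/(253450 + 16*√707)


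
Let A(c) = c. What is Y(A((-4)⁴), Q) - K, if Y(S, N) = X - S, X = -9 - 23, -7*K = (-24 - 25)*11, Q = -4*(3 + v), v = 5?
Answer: -365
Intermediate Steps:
Q = -32 (Q = -4*(3 + 5) = -4*8 = -32)
K = 77 (K = -(-24 - 25)*11/7 = -(-7)*11 = -⅐*(-539) = 77)
X = -32
Y(S, N) = -32 - S
Y(A((-4)⁴), Q) - K = (-32 - 1*(-4)⁴) - 1*77 = (-32 - 1*256) - 77 = (-32 - 256) - 77 = -288 - 77 = -365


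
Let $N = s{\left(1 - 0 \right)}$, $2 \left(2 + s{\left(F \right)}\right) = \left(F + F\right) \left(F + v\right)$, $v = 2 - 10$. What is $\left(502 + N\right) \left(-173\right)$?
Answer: $-85289$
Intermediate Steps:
$v = -8$ ($v = 2 - 10 = -8$)
$s{\left(F \right)} = -2 + F \left(-8 + F\right)$ ($s{\left(F \right)} = -2 + \frac{\left(F + F\right) \left(F - 8\right)}{2} = -2 + \frac{2 F \left(-8 + F\right)}{2} = -2 + F \left(-8 + F\right)$)
$N = -9$ ($N = -2 + \left(1 - 0\right)^{2} - 8 \left(1 - 0\right) = -2 + \left(1 + 0\right)^{2} - 8 \left(1 + 0\right) = -2 + 1^{2} - 8 = -2 + 1 - 8 = -9$)
$\left(502 + N\right) \left(-173\right) = \left(502 - 9\right) \left(-173\right) = 493 \left(-173\right) = -85289$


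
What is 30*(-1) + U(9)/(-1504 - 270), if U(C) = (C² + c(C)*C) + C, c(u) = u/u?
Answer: -53319/1774 ≈ -30.056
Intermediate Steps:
c(u) = 1
U(C) = C² + 2*C (U(C) = (C² + 1*C) + C = (C² + C) + C = (C + C²) + C = C² + 2*C)
30*(-1) + U(9)/(-1504 - 270) = 30*(-1) + (9*(2 + 9))/(-1504 - 270) = -30 + (9*11)/(-1774) = -30 - 1/1774*99 = -30 - 99/1774 = -53319/1774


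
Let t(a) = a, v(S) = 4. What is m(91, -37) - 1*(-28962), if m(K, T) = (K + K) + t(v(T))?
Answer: 29148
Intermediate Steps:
m(K, T) = 4 + 2*K (m(K, T) = (K + K) + 4 = 2*K + 4 = 4 + 2*K)
m(91, -37) - 1*(-28962) = (4 + 2*91) - 1*(-28962) = (4 + 182) + 28962 = 186 + 28962 = 29148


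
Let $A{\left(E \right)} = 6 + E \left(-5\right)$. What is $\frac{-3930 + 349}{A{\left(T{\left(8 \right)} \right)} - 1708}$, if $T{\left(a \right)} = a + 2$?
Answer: $\frac{3581}{1752} \approx 2.0439$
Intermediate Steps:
$T{\left(a \right)} = 2 + a$
$A{\left(E \right)} = 6 - 5 E$
$\frac{-3930 + 349}{A{\left(T{\left(8 \right)} \right)} - 1708} = \frac{-3930 + 349}{\left(6 - 5 \left(2 + 8\right)\right) - 1708} = - \frac{3581}{\left(6 - 50\right) - 1708} = - \frac{3581}{-44 - 1708} = - \frac{3581}{-1752} = \left(-3581\right) \left(- \frac{1}{1752}\right) = \frac{3581}{1752}$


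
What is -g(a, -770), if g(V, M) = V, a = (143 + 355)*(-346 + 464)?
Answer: -58764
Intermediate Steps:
a = 58764 (a = 498*118 = 58764)
-g(a, -770) = -1*58764 = -58764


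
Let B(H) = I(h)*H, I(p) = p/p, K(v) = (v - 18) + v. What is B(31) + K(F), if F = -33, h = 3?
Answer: -53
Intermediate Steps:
K(v) = -18 + 2*v (K(v) = (-18 + v) + v = -18 + 2*v)
I(p) = 1
B(H) = H (B(H) = 1*H = H)
B(31) + K(F) = 31 + (-18 + 2*(-33)) = 31 + (-18 - 66) = 31 - 84 = -53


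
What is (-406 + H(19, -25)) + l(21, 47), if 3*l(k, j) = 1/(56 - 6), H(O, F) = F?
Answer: -64649/150 ≈ -430.99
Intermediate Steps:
l(k, j) = 1/150 (l(k, j) = 1/(3*(56 - 6)) = (1/3)/50 = (1/3)*(1/50) = 1/150)
(-406 + H(19, -25)) + l(21, 47) = (-406 - 25) + 1/150 = -431 + 1/150 = -64649/150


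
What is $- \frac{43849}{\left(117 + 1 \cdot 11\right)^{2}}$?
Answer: $- \frac{43849}{16384} \approx -2.6763$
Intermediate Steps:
$- \frac{43849}{\left(117 + 1 \cdot 11\right)^{2}} = - \frac{43849}{\left(117 + 11\right)^{2}} = - \frac{43849}{128^{2}} = - \frac{43849}{16384}$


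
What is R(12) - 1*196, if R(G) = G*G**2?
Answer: 1532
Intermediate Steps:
R(G) = G**3
R(12) - 1*196 = 12**3 - 1*196 = 1728 - 196 = 1532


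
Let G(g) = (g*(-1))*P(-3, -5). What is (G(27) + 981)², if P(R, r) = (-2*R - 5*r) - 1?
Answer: 29241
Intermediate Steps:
P(R, r) = -1 - 5*r - 2*R (P(R, r) = (-5*r - 2*R) - 1 = -1 - 5*r - 2*R)
G(g) = -30*g (G(g) = (g*(-1))*(-1 - 5*(-5) - 2*(-3)) = (-g)*(-1 + 25 + 6) = -g*30 = -30*g)
(G(27) + 981)² = (-30*27 + 981)² = (-810 + 981)² = 171² = 29241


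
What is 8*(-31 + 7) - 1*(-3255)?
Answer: 3063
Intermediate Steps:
8*(-31 + 7) - 1*(-3255) = 8*(-24) + 3255 = -192 + 3255 = 3063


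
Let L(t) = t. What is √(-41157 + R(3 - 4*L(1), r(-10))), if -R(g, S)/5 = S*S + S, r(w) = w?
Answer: 3*I*√4623 ≈ 203.98*I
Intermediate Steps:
R(g, S) = -5*S - 5*S² (R(g, S) = -5*(S*S + S) = -5*(S² + S) = -5*(S + S²) = -5*S - 5*S²)
√(-41157 + R(3 - 4*L(1), r(-10))) = √(-41157 - 5*(-10)*(1 - 10)) = √(-41157 - 5*(-10)*(-9)) = √(-41157 - 450) = √(-41607) = 3*I*√4623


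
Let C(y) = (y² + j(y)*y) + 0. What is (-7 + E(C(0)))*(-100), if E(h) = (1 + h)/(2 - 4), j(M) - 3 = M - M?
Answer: 750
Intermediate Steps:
j(M) = 3 (j(M) = 3 + (M - M) = 3 + 0 = 3)
C(y) = y² + 3*y (C(y) = (y² + 3*y) + 0 = y² + 3*y)
E(h) = -½ - h/2 (E(h) = (1 + h)/(-2) = (1 + h)*(-½) = -½ - h/2)
(-7 + E(C(0)))*(-100) = (-7 + (-½ - 0*(3 + 0)))*(-100) = (-7 + (-½ - 0*3))*(-100) = (-7 + (-½ - ½*0))*(-100) = (-7 + (-½ + 0))*(-100) = (-7 - ½)*(-100) = -15/2*(-100) = 750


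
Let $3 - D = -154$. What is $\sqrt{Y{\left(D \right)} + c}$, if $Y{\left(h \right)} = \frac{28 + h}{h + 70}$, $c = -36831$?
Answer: $\frac{2 i \sqrt{474455651}}{227} \approx 191.91 i$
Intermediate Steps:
$D = 157$ ($D = 3 - -154 = 3 + 154 = 157$)
$Y{\left(h \right)} = \frac{28 + h}{70 + h}$
$\sqrt{Y{\left(D \right)} + c} = \sqrt{\frac{28 + 157}{70 + 157} - 36831} = \sqrt{\frac{1}{227} \cdot 185 - 36831} = \sqrt{\frac{185}{227} - 36831} = \sqrt{- \frac{8360452}{227}} = \frac{2 i \sqrt{474455651}}{227}$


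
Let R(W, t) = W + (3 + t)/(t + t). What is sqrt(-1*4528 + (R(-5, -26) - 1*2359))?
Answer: I*sqrt(4658693)/26 ≈ 83.015*I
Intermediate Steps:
R(W, t) = W + (3 + t)/(2*t) (R(W, t) = W + (3 + t)/((2*t)) = W + (3 + t)*(1/(2*t)) = W + (3 + t)/(2*t))
sqrt(-1*4528 + (R(-5, -26) - 1*2359)) = sqrt(-1*4528 + ((1/2 - 5 + (3/2)/(-26)) - 1*2359)) = sqrt(-4528 + ((1/2 - 5 + (3/2)*(-1/26)) - 2359)) = sqrt(-4528 + ((1/2 - 5 - 3/52) - 2359)) = sqrt(-4528 + (-237/52 - 2359)) = sqrt(-4528 - 122905/52) = sqrt(-358361/52) = I*sqrt(4658693)/26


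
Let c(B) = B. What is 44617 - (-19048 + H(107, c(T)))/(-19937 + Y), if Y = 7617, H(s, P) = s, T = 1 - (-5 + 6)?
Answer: 549662499/12320 ≈ 44615.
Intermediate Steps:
T = 0 (T = 1 - 1*1 = 1 - 1 = 0)
44617 - (-19048 + H(107, c(T)))/(-19937 + Y) = 44617 - (-19048 + 107)/(-19937 + 7617) = 44617 - (-18941)/(-12320) = 44617 - (-18941)*(-1)/12320 = 44617 - 1*18941/12320 = 44617 - 18941/12320 = 549662499/12320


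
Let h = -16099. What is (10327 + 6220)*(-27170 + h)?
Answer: -715972143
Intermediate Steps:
(10327 + 6220)*(-27170 + h) = (10327 + 6220)*(-27170 - 16099) = 16547*(-43269) = -715972143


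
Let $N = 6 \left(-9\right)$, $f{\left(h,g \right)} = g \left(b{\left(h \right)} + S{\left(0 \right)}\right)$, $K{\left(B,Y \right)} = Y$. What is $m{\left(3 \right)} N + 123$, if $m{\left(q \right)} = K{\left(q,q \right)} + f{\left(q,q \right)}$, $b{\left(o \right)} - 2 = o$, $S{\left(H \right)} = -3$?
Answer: $-363$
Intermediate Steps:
$b{\left(o \right)} = 2 + o$
$f{\left(h,g \right)} = g \left(-1 + h\right)$ ($f{\left(h,g \right)} = g \left(\left(2 + h\right) - 3\right) = g \left(-1 + h\right)$)
$N = -54$
$m{\left(q \right)} = q + q \left(-1 + q\right)$
$m{\left(3 \right)} N + 123 = 3^{2} \left(-54\right) + 123 = 9 \left(-54\right) + 123 = -486 + 123 = -363$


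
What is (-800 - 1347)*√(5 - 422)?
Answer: -2147*I*√417 ≈ -43843.0*I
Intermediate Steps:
(-800 - 1347)*√(5 - 422) = -2147*I*√417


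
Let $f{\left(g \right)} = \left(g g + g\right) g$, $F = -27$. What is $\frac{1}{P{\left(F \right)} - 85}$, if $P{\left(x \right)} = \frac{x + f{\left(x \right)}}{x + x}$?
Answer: $\frac{2}{533} \approx 0.0037523$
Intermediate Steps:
$f{\left(g \right)} = g \left(g + g^{2}\right)$ ($f{\left(g \right)} = \left(g^{2} + g\right) g = \left(g + g^{2}\right) g = g \left(g + g^{2}\right)$)
$P{\left(x \right)} = \frac{x + x^{2} \left(1 + x\right)}{2 x}$ ($P{\left(x \right)} = \frac{x + x^{2} \left(1 + x\right)}{x + x} = \frac{x + x^{2} \left(1 + x\right)}{2 x}$)
$\frac{1}{P{\left(F \right)} - 85} = \frac{1}{\left(\frac{1}{2} + \frac{1}{2} \left(-27\right) + \frac{\left(-27\right)^{2}}{2}\right) - 85} = \frac{1}{\left(\frac{1}{2} - \frac{27}{2} + \frac{1}{2} \cdot 729\right) - 85} = \frac{1}{\left(\frac{1}{2} - \frac{27}{2} + \frac{729}{2}\right) - 85} = \frac{1}{\frac{703}{2} - 85} = \frac{1}{\frac{533}{2}} = \frac{2}{533}$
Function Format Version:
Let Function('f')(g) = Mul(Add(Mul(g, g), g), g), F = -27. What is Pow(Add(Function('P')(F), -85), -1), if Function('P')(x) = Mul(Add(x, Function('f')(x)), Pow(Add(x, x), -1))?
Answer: Rational(2, 533) ≈ 0.0037523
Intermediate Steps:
Function('f')(g) = Mul(g, Add(g, Pow(g, 2))) (Function('f')(g) = Mul(Add(Pow(g, 2), g), g) = Mul(Add(g, Pow(g, 2)), g) = Mul(g, Add(g, Pow(g, 2))))
Function('P')(x) = Mul(Rational(1, 2), Pow(x, -1), Add(x, Mul(Pow(x, 2), Add(1, x)))) (Function('P')(x) = Mul(Add(x, Mul(Pow(x, 2), Add(1, x))), Pow(Add(x, x), -1)) = Mul(Add(x, Mul(Pow(x, 2), Add(1, x))), Pow(Mul(2, x), -1)) = Mul(Add(x, Mul(Pow(x, 2), Add(1, x))), Mul(Rational(1, 2), Pow(x, -1))) = Mul(Rational(1, 2), Pow(x, -1), Add(x, Mul(Pow(x, 2), Add(1, x)))))
Pow(Add(Function('P')(F), -85), -1) = Pow(Add(Add(Rational(1, 2), Mul(Rational(1, 2), -27), Mul(Rational(1, 2), Pow(-27, 2))), -85), -1) = Pow(Add(Add(Rational(1, 2), Rational(-27, 2), Mul(Rational(1, 2), 729)), -85), -1) = Pow(Add(Add(Rational(1, 2), Rational(-27, 2), Rational(729, 2)), -85), -1) = Pow(Add(Rational(703, 2), -85), -1) = Pow(Rational(533, 2), -1) = Rational(2, 533)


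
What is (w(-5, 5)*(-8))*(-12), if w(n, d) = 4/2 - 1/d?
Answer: 864/5 ≈ 172.80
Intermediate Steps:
w(n, d) = 2 - 1/d (w(n, d) = 4*(1/2) - 1/d = 2 - 1/d)
(w(-5, 5)*(-8))*(-12) = ((2 - 1/5)*(-8))*(-12) = ((9/5)*(-8))*(-12) = -72/5*(-12) = 864/5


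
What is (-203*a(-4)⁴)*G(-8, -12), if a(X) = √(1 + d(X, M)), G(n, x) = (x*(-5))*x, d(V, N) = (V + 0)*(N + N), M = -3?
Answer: 91350000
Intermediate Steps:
d(V, N) = 2*N*V (d(V, N) = V*(2*N) = 2*N*V)
G(n, x) = -5*x² (G(n, x) = (-5*x)*x = -5*x²)
a(X) = √(1 - 6*X) (a(X) = √(1 + 2*(-3)*X) = √(1 - 6*X))
(-203*a(-4)⁴)*G(-8, -12) = (-203*(1 - 6*(-4))²)*(-5*(-12)²) = (-203*(1 + 24)²)*(-5*144) = -203*(√25)⁴*(-720) = -203*5⁴*(-720) = -203*625*(-720) = -126875*(-720) = 91350000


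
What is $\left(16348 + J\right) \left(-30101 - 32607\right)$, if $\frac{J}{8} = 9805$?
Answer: $-5943965904$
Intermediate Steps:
$J = 78440$ ($J = 8 \cdot 9805 = 78440$)
$\left(16348 + J\right) \left(-30101 - 32607\right) = \left(16348 + 78440\right) \left(-30101 - 32607\right) = 94788 \left(-62708\right) = -5943965904$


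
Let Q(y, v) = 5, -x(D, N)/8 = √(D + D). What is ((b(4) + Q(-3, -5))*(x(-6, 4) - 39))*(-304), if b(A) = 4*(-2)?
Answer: -35568 - 14592*I*√3 ≈ -35568.0 - 25274.0*I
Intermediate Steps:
x(D, N) = -8*√2*√D (x(D, N) = -8*√(D + D) = -8*√2*√D)
b(A) = -8
((b(4) + Q(-3, -5))*(x(-6, 4) - 39))*(-304) = ((-8 + 5)*(-8*√2*√(-6) - 39))*(-304) = -3*(-8*√2*I*√6 - 39)*(-304) = -3*(-16*I*√3 - 39)*(-304) = -3*(-39 - 16*I*√3)*(-304) = (117 + 48*I*√3)*(-304) = -35568 - 14592*I*√3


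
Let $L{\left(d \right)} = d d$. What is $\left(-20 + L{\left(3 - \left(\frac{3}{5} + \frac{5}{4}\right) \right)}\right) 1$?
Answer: $- \frac{7471}{400} \approx -18.677$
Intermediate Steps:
$L{\left(d \right)} = d^{2}$
$\left(-20 + L{\left(3 - \left(\frac{3}{5} + \frac{5}{4}\right) \right)}\right) 1 = \left(-20 + \left(3 - \left(\frac{3}{5} + \frac{5}{4}\right)\right)^{2}\right) 1 = \left(-20 + \left(3 - \frac{37}{20}\right)^{2}\right) 1 = \left(-20 + \left(\frac{23}{20}\right)^{2}\right) 1 = \left(-20 + \frac{529}{400}\right) 1 = \left(- \frac{7471}{400}\right) 1 = - \frac{7471}{400}$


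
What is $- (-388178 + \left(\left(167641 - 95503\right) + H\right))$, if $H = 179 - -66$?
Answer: $315795$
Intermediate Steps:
$H = 245$ ($H = 179 + 66 = 245$)
$- (-388178 + \left(\left(167641 - 95503\right) + H\right)) = - (-388178 + \left(\left(167641 - 95503\right) + 245\right)) = - (-388178 + \left(72138 + 245\right)) = - (-388178 + 72383) = \left(-1\right) \left(-315795\right) = 315795$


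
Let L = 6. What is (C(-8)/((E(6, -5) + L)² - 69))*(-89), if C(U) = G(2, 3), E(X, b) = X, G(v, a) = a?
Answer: -89/25 ≈ -3.5600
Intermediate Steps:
C(U) = 3
(C(-8)/((E(6, -5) + L)² - 69))*(-89) = (3/((6 + 6)² - 69))*(-89) = (3/(12² - 69))*(-89) = (3/(144 - 69))*(-89) = (3/75)*(-89) = (3*(1/75))*(-89) = (1/25)*(-89) = -89/25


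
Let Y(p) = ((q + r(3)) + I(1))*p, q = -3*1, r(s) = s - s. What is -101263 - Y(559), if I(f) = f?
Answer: -100145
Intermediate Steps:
r(s) = 0
q = -3
Y(p) = -2*p (Y(p) = ((-3 + 0) + 1)*p = (-3 + 1)*p = -2*p)
-101263 - Y(559) = -101263 - (-2)*559 = -101263 - 1*(-1118) = -101263 + 1118 = -100145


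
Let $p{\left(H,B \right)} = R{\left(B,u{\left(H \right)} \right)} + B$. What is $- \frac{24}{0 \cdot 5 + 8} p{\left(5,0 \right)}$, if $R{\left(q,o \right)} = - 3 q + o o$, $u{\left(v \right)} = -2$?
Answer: $-12$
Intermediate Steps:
$R{\left(q,o \right)} = o^{2} - 3 q$ ($R{\left(q,o \right)} = - 3 q + o^{2} = o^{2} - 3 q$)
$p{\left(H,B \right)} = 4 - 2 B$ ($p{\left(H,B \right)} = \left(\left(-2\right)^{2} - 3 B\right) + B = \left(4 - 3 B\right) + B = 4 - 2 B$)
$- \frac{24}{0 \cdot 5 + 8} p{\left(5,0 \right)} = - \frac{24}{0 \cdot 5 + 8} \left(4 - 0\right) = - \frac{24}{0 + 8} \left(4 + 0\right) = - \frac{24}{8} \cdot 4 = \left(-24\right) \frac{1}{8} \cdot 4 = \left(-3\right) 4 = -12$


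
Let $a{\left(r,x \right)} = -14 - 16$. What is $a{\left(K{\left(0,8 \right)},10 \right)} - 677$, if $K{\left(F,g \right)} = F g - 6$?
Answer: $-707$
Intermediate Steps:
$K{\left(F,g \right)} = -6 + F g$
$a{\left(r,x \right)} = -30$ ($a{\left(r,x \right)} = -14 - 16 = -30$)
$a{\left(K{\left(0,8 \right)},10 \right)} - 677 = -30 - 677 = -707$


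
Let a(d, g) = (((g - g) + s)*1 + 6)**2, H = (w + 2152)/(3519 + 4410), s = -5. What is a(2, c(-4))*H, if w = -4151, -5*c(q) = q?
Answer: -1999/7929 ≈ -0.25211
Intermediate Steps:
c(q) = -q/5
H = -1999/7929 (H = (-4151 + 2152)/(3519 + 4410) = -1999/7929 ≈ -0.25211)
a(d, g) = 1 (a(d, g) = (((g - g) - 5)*1 + 6)**2 = ((0 - 5)*1 + 6)**2 = (-5*1 + 6)**2 = (-5 + 6)**2 = 1**2 = 1)
a(2, c(-4))*H = 1*(-1999/7929) = -1999/7929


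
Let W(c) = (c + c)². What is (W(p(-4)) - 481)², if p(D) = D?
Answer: 173889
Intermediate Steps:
W(c) = 4*c² (W(c) = (2*c)² = 4*c²)
(W(p(-4)) - 481)² = (4*(-4)² - 481)² = (4*16 - 481)² = (64 - 481)² = (-417)² = 173889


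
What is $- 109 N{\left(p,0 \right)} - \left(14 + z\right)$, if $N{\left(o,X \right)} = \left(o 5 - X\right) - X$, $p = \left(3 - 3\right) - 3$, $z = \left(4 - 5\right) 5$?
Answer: $1626$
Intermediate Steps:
$z = -5$ ($z = \left(-1\right) 5 = -5$)
$p = -3$ ($p = 0 - 3 = -3$)
$N{\left(o,X \right)} = - 2 X + 5 o$ ($N{\left(o,X \right)} = \left(5 o - X\right) - X = \left(- X + 5 o\right) - X = - 2 X + 5 o$)
$- 109 N{\left(p,0 \right)} - \left(14 + z\right) = - 109 \left(\left(-2\right) 0 + 5 \left(-3\right)\right) - 9 = - 109 \left(0 - 15\right) + \left(-14 + 5\right) = \left(-109\right) \left(-15\right) - 9 = 1635 - 9 = 1626$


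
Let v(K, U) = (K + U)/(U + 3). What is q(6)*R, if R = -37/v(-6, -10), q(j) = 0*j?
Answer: 0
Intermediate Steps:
q(j) = 0
v(K, U) = (K + U)/(3 + U)
R = -259/16 (R = -37*(3 - 10)/(-6 - 10) = -37/(-16/(-7)) = -37/((-⅐*(-16))) = -37/16/7 = -37*7/16 = -259/16 ≈ -16.188)
q(6)*R = 0*(-259/16) = 0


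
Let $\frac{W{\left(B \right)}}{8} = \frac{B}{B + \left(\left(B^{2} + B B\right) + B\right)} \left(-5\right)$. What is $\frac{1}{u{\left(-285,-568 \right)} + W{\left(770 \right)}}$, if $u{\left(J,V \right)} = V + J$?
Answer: $- \frac{771}{657683} \approx -0.0011723$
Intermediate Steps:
$u{\left(J,V \right)} = J + V$
$W{\left(B \right)} = - \frac{40 B}{2 B + 2 B^{2}}$ ($W{\left(B \right)} = 8 \frac{B}{B + \left(\left(B^{2} + B B\right) + B\right)} \left(-5\right) = 8 \frac{B}{B + \left(\left(B^{2} + B^{2}\right) + B\right)} \left(-5\right) = 8 \frac{B}{B + \left(2 B^{2} + B\right)} \left(-5\right) = 8 \frac{B}{B + \left(B + 2 B^{2}\right)} \left(-5\right) = 8 \frac{B}{2 B + 2 B^{2}} \left(-5\right) = 8 \left(- \frac{5 B}{2 B + 2 B^{2}}\right) = - \frac{40 B}{2 B + 2 B^{2}}$)
$\frac{1}{u{\left(-285,-568 \right)} + W{\left(770 \right)}} = \frac{1}{\left(-285 - 568\right) - \frac{20}{1 + 770}} = \frac{1}{-853 - \frac{20}{771}} = \frac{1}{- \frac{657683}{771}} = - \frac{771}{657683}$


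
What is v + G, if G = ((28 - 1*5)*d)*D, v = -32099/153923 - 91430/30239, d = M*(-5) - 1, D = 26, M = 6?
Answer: -7845431774067/423134327 ≈ -18541.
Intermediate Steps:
d = -31 (d = 6*(-5) - 1 = -30 - 1 = -31)
v = -1367620141/423134327 (v = -32099*1/153923 - 91430*1/30239 = -32099/153923 - 91430/30239 = -1367620141/423134327 ≈ -3.2321)
G = -18538 (G = ((28 - 1*5)*(-31))*26 = ((28 - 5)*(-31))*26 = (23*(-31))*26 = -713*26 = -18538)
v + G = -1367620141/423134327 - 18538 = -7845431774067/423134327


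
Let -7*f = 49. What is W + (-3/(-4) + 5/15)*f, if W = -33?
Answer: -487/12 ≈ -40.583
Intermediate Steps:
f = -7 (f = -⅐*49 = -7)
W + (-3/(-4) + 5/15)*f = -33 + (-3/(-4) + 5/15)*(-7) = -33 + (-3*(-¼) + 5*(1/15))*(-7) = -33 + (¾ + ⅓)*(-7) = -33 + (13/12)*(-7) = -33 - 91/12 = -487/12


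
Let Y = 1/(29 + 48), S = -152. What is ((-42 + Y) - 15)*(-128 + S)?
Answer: 175520/11 ≈ 15956.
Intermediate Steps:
Y = 1/77 ≈ 0.012987
((-42 + Y) - 15)*(-128 + S) = ((-42 + 1/77) - 15)*(-128 - 152) = (-3233/77 - 15)*(-280) = -4388/77*(-280) = 175520/11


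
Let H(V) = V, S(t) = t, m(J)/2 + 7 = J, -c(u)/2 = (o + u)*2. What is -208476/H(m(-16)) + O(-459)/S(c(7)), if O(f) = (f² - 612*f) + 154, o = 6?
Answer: -5889713/1196 ≈ -4924.5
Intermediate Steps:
c(u) = -24 - 4*u (c(u) = -2*(6 + u)*2 = -2*(12 + 2*u) = -24 - 4*u)
m(J) = -14 + 2*J
O(f) = 154 + f² - 612*f
-208476/H(m(-16)) + O(-459)/S(c(7)) = -208476/(-14 + 2*(-16)) + (154 + (-459)² - 612*(-459))/(-24 - 4*7) = -208476/(-14 - 32) + (154 + 210681 + 280908)/(-24 - 28) = -208476/(-46) + 491743/(-52) = -208476*(-1/46) + 491743*(-1/52) = 104238/23 - 491743/52 = -5889713/1196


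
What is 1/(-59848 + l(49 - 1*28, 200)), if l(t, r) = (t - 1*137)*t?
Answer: -1/62284 ≈ -1.6055e-5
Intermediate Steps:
l(t, r) = t*(-137 + t) (l(t, r) = (t - 137)*t = (-137 + t)*t = t*(-137 + t))
1/(-59848 + l(49 - 1*28, 200)) = 1/(-59848 + (49 - 1*28)*(-137 + (49 - 1*28))) = 1/(-59848 + (49 - 28)*(-137 + (49 - 28))) = 1/(-59848 + 21*(-137 + 21)) = 1/(-59848 + 21*(-116)) = 1/(-59848 - 2436) = 1/(-62284) = -1/62284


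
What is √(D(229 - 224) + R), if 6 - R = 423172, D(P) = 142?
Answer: 4*I*√26439 ≈ 650.4*I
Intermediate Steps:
R = -423166 (R = 6 - 1*423172 = 6 - 423172 = -423166)
√(D(229 - 224) + R) = √(142 - 423166) = √(-423024) = 4*I*√26439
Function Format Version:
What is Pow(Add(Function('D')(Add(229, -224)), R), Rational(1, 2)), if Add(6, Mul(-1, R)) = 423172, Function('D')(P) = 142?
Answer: Mul(4, I, Pow(26439, Rational(1, 2))) ≈ Mul(650.40, I)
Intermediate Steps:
R = -423166 (R = Add(6, Mul(-1, 423172)) = Add(6, -423172) = -423166)
Pow(Add(Function('D')(Add(229, -224)), R), Rational(1, 2)) = Pow(Add(142, -423166), Rational(1, 2)) = Pow(-423024, Rational(1, 2)) = Mul(4, I, Pow(26439, Rational(1, 2)))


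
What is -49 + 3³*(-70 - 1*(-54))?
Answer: -481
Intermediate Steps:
-49 + 3³*(-70 - 1*(-54)) = -49 + 27*(-70 + 54) = -49 + 27*(-16) = -49 - 432 = -481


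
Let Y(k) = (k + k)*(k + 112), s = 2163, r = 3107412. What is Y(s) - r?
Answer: 6734238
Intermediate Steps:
Y(k) = 2*k*(112 + k) (Y(k) = (2*k)*(112 + k) = 2*k*(112 + k))
Y(s) - r = 2*2163*(112 + 2163) - 1*3107412 = 2*2163*2275 - 3107412 = 9841650 - 3107412 = 6734238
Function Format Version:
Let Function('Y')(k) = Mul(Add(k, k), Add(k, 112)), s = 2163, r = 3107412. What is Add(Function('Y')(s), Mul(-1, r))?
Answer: 6734238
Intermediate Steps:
Function('Y')(k) = Mul(2, k, Add(112, k)) (Function('Y')(k) = Mul(Mul(2, k), Add(112, k)) = Mul(2, k, Add(112, k)))
Add(Function('Y')(s), Mul(-1, r)) = Add(Mul(2, 2163, Add(112, 2163)), Mul(-1, 3107412)) = Add(Mul(2, 2163, 2275), -3107412) = Add(9841650, -3107412) = 6734238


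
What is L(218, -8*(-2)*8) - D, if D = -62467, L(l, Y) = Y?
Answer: 62595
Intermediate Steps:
L(218, -8*(-2)*8) - D = -8*(-2)*8 - 1*(-62467) = 16*8 + 62467 = 128 + 62467 = 62595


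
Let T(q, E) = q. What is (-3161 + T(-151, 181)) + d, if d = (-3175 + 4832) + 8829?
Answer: 7174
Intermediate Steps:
d = 10486 (d = 1657 + 8829 = 10486)
(-3161 + T(-151, 181)) + d = (-3161 - 151) + 10486 = -3312 + 10486 = 7174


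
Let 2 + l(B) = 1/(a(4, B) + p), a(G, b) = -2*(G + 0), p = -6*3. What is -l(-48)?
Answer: 53/26 ≈ 2.0385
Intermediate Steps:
p = -18
a(G, b) = -2*G
l(B) = -53/26 (l(B) = -2 + 1/(-2*4 - 18) = -2 + 1/(-8 - 18) = -2 + 1/(-26) = -2 - 1/26 = -53/26)
-l(-48) = -1*(-53/26) = 53/26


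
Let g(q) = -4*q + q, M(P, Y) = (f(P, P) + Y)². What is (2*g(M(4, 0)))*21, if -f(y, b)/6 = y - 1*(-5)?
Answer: -367416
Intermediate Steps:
f(y, b) = -30 - 6*y (f(y, b) = -6*(y - 1*(-5)) = -6*(y + 5) = -6*(5 + y) = -30 - 6*y)
M(P, Y) = (-30 + Y - 6*P)² (M(P, Y) = ((-30 - 6*P) + Y)² = (-30 + Y - 6*P)²)
g(q) = -3*q
(2*g(M(4, 0)))*21 = (2*(-3*(30 - 1*0 + 6*4)²))*21 = (2*(-3*(30 + 0 + 24)²))*21 = (2*(-3*54²))*21 = (2*(-3*2916))*21 = (2*(-8748))*21 = -17496*21 = -367416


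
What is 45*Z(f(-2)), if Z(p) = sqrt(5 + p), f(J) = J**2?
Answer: 135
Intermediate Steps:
45*Z(f(-2)) = 45*sqrt(5 + (-2)**2) = 45*sqrt(5 + 4) = 45*sqrt(9) = 45*3 = 135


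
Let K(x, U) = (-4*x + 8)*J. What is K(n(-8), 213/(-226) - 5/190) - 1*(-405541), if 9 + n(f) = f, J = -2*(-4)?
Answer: 406149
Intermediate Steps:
J = 8
n(f) = -9 + f
K(x, U) = 64 - 32*x (K(x, U) = (-4*x + 8)*8 = (8 - 4*x)*8 = 64 - 32*x)
K(n(-8), 213/(-226) - 5/190) - 1*(-405541) = (64 - 32*(-9 - 8)) - 1*(-405541) = (64 - 32*(-17)) + 405541 = (64 + 544) + 405541 = 608 + 405541 = 406149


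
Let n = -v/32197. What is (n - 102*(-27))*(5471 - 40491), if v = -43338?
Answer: -3106759937520/32197 ≈ -9.6492e+7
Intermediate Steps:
n = 43338/32197 (n = -(-43338)/32197 = -1*(-43338/32197) = 43338/32197 ≈ 1.3460)
(n - 102*(-27))*(5471 - 40491) = (43338/32197 - 102*(-27))*(5471 - 40491) = (43338/32197 + 2754)*(-35020) = (88713876/32197)*(-35020) = -3106759937520/32197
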